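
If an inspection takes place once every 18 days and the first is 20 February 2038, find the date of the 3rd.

28 March 2038

The 3rd occurrence is 2 intervals after the first: 2 × 18 = 36 days after 20 February 2038.
February has 28 days — 8 days to the end of February leaves 28.
28 days into March → 28 March 2038.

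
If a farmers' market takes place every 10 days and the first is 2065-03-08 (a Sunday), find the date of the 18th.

2065-08-25

The 18th occurrence is 17 intervals after the first: 17 × 10 = 170 days after 2065-03-08.
March has 31 days — 23 days to the end of March leaves 147.
April has 30 days (117 left).
May has 31 days (86 left).
June has 30 days (56 left).
July has 31 days (25 left).
25 days into August → 2065-08-25.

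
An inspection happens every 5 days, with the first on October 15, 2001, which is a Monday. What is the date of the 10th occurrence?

The 10th occurrence is 9 intervals after the first: 9 × 5 = 45 days after October 15, 2001.
October has 31 days — 16 days to the end of October leaves 29.
29 days into November → November 29, 2001.

November 29, 2001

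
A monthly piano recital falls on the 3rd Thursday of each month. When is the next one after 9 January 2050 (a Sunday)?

20 January 2050

January 2050 starts on a Saturday; its first Thursday is the 6th, so the 3rd Thursday is the 20th — 20 January 2050.
20 January 2050 is after 9 January 2050, so that is the next one.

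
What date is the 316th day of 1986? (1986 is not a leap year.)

January has 31 days (316 − 31 = 285 remain).
February has 28 days (285 − 28 = 257 remain).
March has 31 days (257 − 31 = 226 remain).
April has 30 days (226 − 30 = 196 remain).
May has 31 days (196 − 31 = 165 remain).
June has 30 days (165 − 30 = 135 remain).
July has 31 days (135 − 31 = 104 remain).
August has 31 days (104 − 31 = 73 remain).
September has 30 days (73 − 30 = 43 remain).
October has 31 days (43 − 31 = 12 remain).
12 into November → November 12.

1986-11-12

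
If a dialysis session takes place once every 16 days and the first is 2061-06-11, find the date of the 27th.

2062-08-01

The 27th occurrence is 26 intervals after the first: 26 × 16 = 416 days after 2061-06-11.
June has 30 days — 19 days to the end of June leaves 397.
July has 31 days (366 left).
August has 31 days (335 left).
September has 30 days (305 left).
October has 31 days (274 left).
November has 30 days (244 left).
December has 31 days (213 left).
January has 31 days (182 left).
February has 28 days (154 left).
March has 31 days (123 left).
April has 30 days (93 left).
May has 31 days (62 left).
June has 30 days (32 left).
July has 31 days (1 left).
1 day into August → 2062-08-01.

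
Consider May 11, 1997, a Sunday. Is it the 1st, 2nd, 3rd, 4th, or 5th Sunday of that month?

2nd

Day 11 falls in week ⌈11/7⌉ of the month.
Days 1–7 hold the 1st Sunday, 8–14 the 2nd, 15–21 the 3rd, 22–28 the 4th, 29–31 the 5th.
11 is in the range for the 2nd.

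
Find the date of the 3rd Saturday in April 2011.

April 2011 begins on a Friday, so the first Saturday is April 2 (1 day later).
The 3rd Saturday is 2 weeks later: 2 + 14 = 16.

2011-04-16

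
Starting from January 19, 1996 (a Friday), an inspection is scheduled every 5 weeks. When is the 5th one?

The 5th occurrence is 4 intervals after the first: 4 × 35 = 140 days after January 19, 1996.
January has 31 days — 12 days to the end of January leaves 128.
February has 29 days (99 left).
March has 31 days (68 left).
April has 30 days (38 left).
May has 31 days (7 left).
7 days into June → June 7, 1996.

June 7, 1996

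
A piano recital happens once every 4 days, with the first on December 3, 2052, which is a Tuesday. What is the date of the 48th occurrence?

June 9, 2053

The 48th occurrence is 47 intervals after the first: 47 × 4 = 188 days after December 3, 2052.
December has 31 days — 28 days to the end of December leaves 160.
January has 31 days (129 left).
February has 28 days (101 left).
March has 31 days (70 left).
April has 30 days (40 left).
May has 31 days (9 left).
9 days into June → June 9, 2053.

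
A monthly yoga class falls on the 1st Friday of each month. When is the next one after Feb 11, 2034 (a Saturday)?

Mar 3, 2034

Feb 2034 starts on a Wednesday, so its 1st Friday is Feb 3, 2034 (2 days in).
That is not after Feb 11, 2034, so look at Mar 2034.
Mar 2034 starts on a Wednesday, so its 1st Friday is Mar 3, 2034 (2 days in).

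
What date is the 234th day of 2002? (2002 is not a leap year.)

22 August 2002

January has 31 days (234 − 31 = 203 remain).
February has 28 days (203 − 28 = 175 remain).
March has 31 days (175 − 31 = 144 remain).
April has 30 days (144 − 30 = 114 remain).
May has 31 days (114 − 31 = 83 remain).
June has 30 days (83 − 30 = 53 remain).
July has 31 days (53 − 31 = 22 remain).
22 into August → August 22.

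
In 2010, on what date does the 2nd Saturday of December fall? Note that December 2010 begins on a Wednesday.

11 December 2010

December 2010 begins on a Wednesday, so the first Saturday is December 4 (3 days later).
The 2nd Saturday is 1 weeks later: 4 + 7 = 11.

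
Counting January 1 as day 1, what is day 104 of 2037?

14 April 2037

January has 31 days (104 − 31 = 73 remain).
February has 28 days (73 − 28 = 45 remain).
March has 31 days (45 − 31 = 14 remain).
14 into April → April 14.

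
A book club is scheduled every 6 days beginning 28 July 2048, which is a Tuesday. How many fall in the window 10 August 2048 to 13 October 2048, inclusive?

10

Occurrences land 6·i days after 28 July 2048 for i = 0, 1, 2, …
10 August 2048 is 13 days after the start; 13 ÷ 6 = 2 remainder 1; since the remainder is 1, round up to i = 3. First occurrence in the window: #4 on 15 August 2048 (3×6 = 18 days in).
13 October 2048 is 77 days after the start; 77 ÷ 6 = 12 remainder 5. Last occurrence in the window: #13 on 8 October 2048.
Occurrences #4 through #13: 10 in total.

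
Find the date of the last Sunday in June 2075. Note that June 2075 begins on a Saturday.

2075-06-30

June 2075 begins on a Saturday, so the first Sunday is June 2 (1 day later).
June 2075 has 30 days. Adding weeks: 2, 9, 16, 23, 30 — the last one ≤ 30 is the 30th.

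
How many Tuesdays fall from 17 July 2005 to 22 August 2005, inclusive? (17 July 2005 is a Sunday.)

5

17 July 2005 is a Sunday; the first Tuesday on or after it is 19 July 2005 (2 days later).
From 19 July 2005 to 22 August 2005: 12 + 22 = 34 days (rest of July, August).
34 ÷ 7 = 4 full weeks with remainder 6, so 4 more Tuesdays after the first → 5.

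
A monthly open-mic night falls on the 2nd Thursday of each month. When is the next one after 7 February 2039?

February 2039 starts on a Tuesday; its first Thursday is the 3rd, so the 2nd Thursday is the 10th — 10 February 2039.
10 February 2039 is after 7 February 2039, so that is the next one.

10 February 2039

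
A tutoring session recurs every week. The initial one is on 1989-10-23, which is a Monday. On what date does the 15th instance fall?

The 15th occurrence is 14 intervals after the first: 14 × 7 = 98 days after 1989-10-23.
October has 31 days — 8 days to the end of October leaves 90.
November has 30 days (60 left).
December has 31 days (29 left).
29 days into January → 1990-01-29.

1990-01-29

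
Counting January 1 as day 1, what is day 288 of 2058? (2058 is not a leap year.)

January has 31 days (288 − 31 = 257 remain).
February has 28 days (257 − 28 = 229 remain).
March has 31 days (229 − 31 = 198 remain).
April has 30 days (198 − 30 = 168 remain).
May has 31 days (168 − 31 = 137 remain).
June has 30 days (137 − 30 = 107 remain).
July has 31 days (107 − 31 = 76 remain).
August has 31 days (76 − 31 = 45 remain).
September has 30 days (45 − 30 = 15 remain).
15 into October → October 15.

2058-10-15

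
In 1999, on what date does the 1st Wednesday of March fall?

March 1999 begins on a Monday, so the first Wednesday is March 3 (2 days later).

3 March 1999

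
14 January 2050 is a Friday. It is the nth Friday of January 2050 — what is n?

2nd

Day 14 falls in week ⌈14/7⌉ of the month.
Days 1–7 hold the 1st Friday, 8–14 the 2nd, 15–21 the 3rd, 22–28 the 4th, 29–31 the 5th.
14 is in the range for the 2nd.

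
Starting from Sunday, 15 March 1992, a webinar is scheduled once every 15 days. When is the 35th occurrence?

The 35th occurrence is 34 intervals after the first: 34 × 15 = 510 days after 15 March 1992.
March has 31 days — 16 days to the end of March leaves 494.
From end of March to end of 1992 is 275 days (219 left).
January has 31 days (188 left).
February has 28 days (160 left).
March has 31 days (129 left).
April has 30 days (99 left).
May has 31 days (68 left).
June has 30 days (38 left).
July has 31 days (7 left).
7 days into August → 7 August 1993.

7 August 1993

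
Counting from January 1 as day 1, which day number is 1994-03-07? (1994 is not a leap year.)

Days in months before March: 31 + 28 = 59.
Plus 7 days into March → day 66.

66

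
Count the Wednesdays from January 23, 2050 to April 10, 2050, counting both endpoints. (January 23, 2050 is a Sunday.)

January 23, 2050 is a Sunday; the first Wednesday on or after it is January 26, 2050 (3 days later).
From January 26, 2050 to April 10, 2050: 5 + 28 + 31 + 10 = 74 days (rest of January, February, March, April).
74 ÷ 7 = 10 full weeks with remainder 4, so 10 more Wednesdays after the first → 11.

11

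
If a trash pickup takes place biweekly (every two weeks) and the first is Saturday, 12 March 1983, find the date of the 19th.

19 November 1983

The 19th occurrence is 18 intervals after the first: 18 × 14 = 252 days after 12 March 1983.
March has 31 days — 19 days to the end of March leaves 233.
April has 30 days (203 left).
May has 31 days (172 left).
June has 30 days (142 left).
July has 31 days (111 left).
August has 31 days (80 left).
September has 30 days (50 left).
October has 31 days (19 left).
19 days into November → 19 November 1983.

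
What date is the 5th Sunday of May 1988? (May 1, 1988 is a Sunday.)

May 1988 begins on a Sunday, so the first Sunday is May 1.
The 5th Sunday is 4 weeks later: 1 + 28 = 29.

May 29, 1988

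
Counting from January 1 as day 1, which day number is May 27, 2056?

Days in months before May: 31 + 29 + 31 + 30 = 121.
Plus 27 days into May → day 148.

148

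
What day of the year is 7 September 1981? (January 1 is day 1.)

250

Days in months before September: 31 + 28 + 31 + 30 + 31 + 30 + 31 + 31 = 243.
Plus 7 days into September → day 250.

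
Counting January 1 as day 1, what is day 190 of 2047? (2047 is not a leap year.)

January has 31 days (190 − 31 = 159 remain).
February has 28 days (159 − 28 = 131 remain).
March has 31 days (131 − 31 = 100 remain).
April has 30 days (100 − 30 = 70 remain).
May has 31 days (70 − 31 = 39 remain).
June has 30 days (39 − 30 = 9 remain).
9 into July → July 9.

2047-07-09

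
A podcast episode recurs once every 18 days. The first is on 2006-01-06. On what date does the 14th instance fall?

The 14th occurrence is 13 intervals after the first: 13 × 18 = 234 days after 2006-01-06.
January has 31 days — 25 days to the end of January leaves 209.
February has 28 days (181 left).
March has 31 days (150 left).
April has 30 days (120 left).
May has 31 days (89 left).
June has 30 days (59 left).
July has 31 days (28 left).
28 days into August → 2006-08-28.

2006-08-28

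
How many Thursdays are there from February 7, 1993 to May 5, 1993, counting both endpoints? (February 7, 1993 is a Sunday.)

12

February 7, 1993 is a Sunday; the first Thursday on or after it is February 11, 1993 (4 days later).
From February 11, 1993 to May 5, 1993: 17 + 31 + 30 + 5 = 83 days (rest of February, March, April, May).
83 ÷ 7 = 11 full weeks with remainder 6, so 11 more Thursdays after the first → 12.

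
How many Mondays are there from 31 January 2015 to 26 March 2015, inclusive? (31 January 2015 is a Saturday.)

8

31 January 2015 is a Saturday; the first Monday on or after it is 2 February 2015 (2 days later).
From 2 February 2015 to 26 March 2015: 26 + 26 = 52 days (rest of February, March).
52 ÷ 7 = 7 full weeks with remainder 3, so 7 more Mondays after the first → 8.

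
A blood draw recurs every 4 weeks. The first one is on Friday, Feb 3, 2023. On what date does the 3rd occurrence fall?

Mar 31, 2023

The 3rd occurrence is 2 intervals after the first: 2 × 28 = 56 days after Feb 3, 2023.
Feb has 28 days — 25 days to the end of Feb leaves 31.
31 days into Mar → Mar 31, 2023.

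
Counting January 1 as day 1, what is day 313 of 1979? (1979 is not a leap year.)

November 9, 1979

January has 31 days (313 − 31 = 282 remain).
February has 28 days (282 − 28 = 254 remain).
March has 31 days (254 − 31 = 223 remain).
April has 30 days (223 − 30 = 193 remain).
May has 31 days (193 − 31 = 162 remain).
June has 30 days (162 − 30 = 132 remain).
July has 31 days (132 − 31 = 101 remain).
August has 31 days (101 − 31 = 70 remain).
September has 30 days (70 − 30 = 40 remain).
October has 31 days (40 − 31 = 9 remain).
9 into November → November 9.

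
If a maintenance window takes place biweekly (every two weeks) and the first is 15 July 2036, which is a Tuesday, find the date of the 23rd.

The 23rd occurrence is 22 intervals after the first: 22 × 14 = 308 days after 15 July 2036.
July has 31 days — 16 days to the end of July leaves 292.
August has 31 days (261 left).
September has 30 days (231 left).
October has 31 days (200 left).
November has 30 days (170 left).
December has 31 days (139 left).
January has 31 days (108 left).
February has 28 days (80 left).
March has 31 days (49 left).
April has 30 days (19 left).
19 days into May → 19 May 2037.

19 May 2037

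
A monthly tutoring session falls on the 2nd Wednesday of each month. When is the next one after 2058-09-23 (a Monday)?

2058-10-09

September 2058 starts on a Sunday; its first Wednesday is the 4th, so the 2nd Wednesday is the 11th — 2058-09-11.
That is not after 2058-09-23, so look at October 2058.
October 2058 starts on a Tuesday; its first Wednesday is the 2nd, so the 2nd Wednesday is the 9th — 2058-10-09.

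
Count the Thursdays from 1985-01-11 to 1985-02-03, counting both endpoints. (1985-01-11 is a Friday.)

1985-01-11 is a Friday; the first Thursday on or after it is 1985-01-17 (6 days later).
From 1985-01-17 to 1985-02-03: 14 + 3 = 17 days (rest of January, February).
17 ÷ 7 = 2 full weeks with remainder 3, so 2 more Thursdays after the first → 3.

3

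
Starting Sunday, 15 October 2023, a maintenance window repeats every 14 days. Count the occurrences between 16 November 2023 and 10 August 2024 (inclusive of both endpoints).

19

Occurrences land 14·i days after 15 October 2023 for i = 0, 1, 2, …
16 November 2023 is 32 days after the start; 32 ÷ 14 = 2 remainder 4; since the remainder is 4, round up to i = 3. First occurrence in the window: #4 on 26 November 2023 (3×14 = 42 days in).
10 August 2024 is 300 days after the start; 300 ÷ 14 = 21 remainder 6. Last occurrence in the window: #22 on 4 August 2024.
Occurrences #4 through #22: 19 in total.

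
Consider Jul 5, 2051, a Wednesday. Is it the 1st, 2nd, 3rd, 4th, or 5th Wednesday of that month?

Day 5 falls in week ⌈5/7⌉ of the month.
Days 1–7 hold the 1st Wednesday, 8–14 the 2nd, 15–21 the 3rd, 22–28 the 4th, 29–31 the 5th.
5 is in the range for the 1st.

1st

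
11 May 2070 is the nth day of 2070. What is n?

Days in months before May: 31 + 28 + 31 + 30 = 120.
Plus 11 days into May → day 131.

131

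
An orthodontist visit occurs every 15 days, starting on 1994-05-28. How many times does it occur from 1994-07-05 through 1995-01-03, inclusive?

12

Occurrences land 15·i days after 1994-05-28 for i = 0, 1, 2, …
1994-07-05 is 38 days after the start; 38 ÷ 15 = 2 remainder 8; since the remainder is 8, round up to i = 3. First occurrence in the window: #4 on 1994-07-12 (3×15 = 45 days in).
1995-01-03 is 220 days after the start; 220 ÷ 15 = 14 remainder 10. Last occurrence in the window: #15 on 1994-12-24.
Occurrences #4 through #15: 12 in total.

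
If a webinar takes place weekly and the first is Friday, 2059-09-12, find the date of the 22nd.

2060-02-06

The 22nd occurrence is 21 intervals after the first: 21 × 7 = 147 days after 2059-09-12.
September has 30 days — 18 days to the end of September leaves 129.
October has 31 days (98 left).
November has 30 days (68 left).
December has 31 days (37 left).
January has 31 days (6 left).
6 days into February → 2060-02-06.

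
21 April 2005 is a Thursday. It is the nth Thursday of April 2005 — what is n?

Day 21 falls in week ⌈21/7⌉ of the month.
Days 1–7 hold the 1st Thursday, 8–14 the 2nd, 15–21 the 3rd, 22–28 the 4th, 29–31 the 5th.
21 is in the range for the 3rd.

3rd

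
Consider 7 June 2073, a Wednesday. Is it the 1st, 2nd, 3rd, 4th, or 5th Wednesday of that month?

1st

Day 7 falls in week ⌈7/7⌉ of the month.
Days 1–7 hold the 1st Wednesday, 8–14 the 2nd, 15–21 the 3rd, 22–28 the 4th, 29–31 the 5th.
7 is in the range for the 1st.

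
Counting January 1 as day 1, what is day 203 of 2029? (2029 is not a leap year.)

January has 31 days (203 − 31 = 172 remain).
February has 28 days (172 − 28 = 144 remain).
March has 31 days (144 − 31 = 113 remain).
April has 30 days (113 − 30 = 83 remain).
May has 31 days (83 − 31 = 52 remain).
June has 30 days (52 − 30 = 22 remain).
22 into July → July 22.

July 22, 2029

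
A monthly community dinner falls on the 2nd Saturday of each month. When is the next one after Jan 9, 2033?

Jan 2033 starts on a Saturday; its first Saturday is the 1st, so the 2nd Saturday is the 8th — Jan 8, 2033.
That is not after Jan 9, 2033, so look at Feb 2033.
Feb 2033 starts on a Tuesday; its first Saturday is the 5th, so the 2nd Saturday is the 12th — Feb 12, 2033.

Feb 12, 2033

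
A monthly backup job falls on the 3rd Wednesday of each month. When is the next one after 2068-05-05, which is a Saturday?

2068-05-16

May 2068 starts on a Tuesday; its first Wednesday is the 2nd, so the 3rd Wednesday is the 16th — 2068-05-16.
2068-05-16 is after 2068-05-05, so that is the next one.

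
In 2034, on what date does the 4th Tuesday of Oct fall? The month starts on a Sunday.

Oct 24, 2034

Oct 2034 begins on a Sunday, so the first Tuesday is Oct 3 (2 days later).
The 4th Tuesday is 3 weeks later: 3 + 21 = 24.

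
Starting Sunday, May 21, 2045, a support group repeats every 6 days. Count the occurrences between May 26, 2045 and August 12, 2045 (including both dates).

Occurrences land 6·i days after May 21, 2045 for i = 0, 1, 2, …
May 26, 2045 is 5 days after the start; 5 ÷ 6 = 0 remainder 5; since the remainder is 5, round up to i = 1. First occurrence in the window: #2 on May 27, 2045 (1×6 = 6 days in).
August 12, 2045 is 83 days after the start; 83 ÷ 6 = 13 remainder 5. Last occurrence in the window: #14 on August 7, 2045.
Occurrences #2 through #14: 13 in total.

13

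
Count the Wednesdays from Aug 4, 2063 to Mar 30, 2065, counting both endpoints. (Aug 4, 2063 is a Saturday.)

Aug 4, 2063 is a Saturday; the first Wednesday on or after it is Aug 8, 2063 (4 days later).
From Aug 8, 2063 to Mar 30, 2065: 145 + 366 + 89 = 600 days (rest of 2063, 2064, to Mar 30, 2065 in 2065).
600 ÷ 7 = 85 full weeks with remainder 5, so 85 more Wednesdays after the first → 86.

86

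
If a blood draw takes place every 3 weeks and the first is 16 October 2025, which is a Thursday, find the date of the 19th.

The 19th occurrence is 18 intervals after the first: 18 × 21 = 378 days after 16 October 2025.
October has 31 days — 15 days to the end of October leaves 363.
November has 30 days (333 left).
December has 31 days (302 left).
January has 31 days (271 left).
February has 28 days (243 left).
March has 31 days (212 left).
April has 30 days (182 left).
May has 31 days (151 left).
June has 30 days (121 left).
July has 31 days (90 left).
August has 31 days (59 left).
September has 30 days (29 left).
29 days into October → 29 October 2026.

29 October 2026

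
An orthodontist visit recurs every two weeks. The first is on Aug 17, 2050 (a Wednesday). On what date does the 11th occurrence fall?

Jan 4, 2051

The 11th occurrence is 10 intervals after the first: 10 × 14 = 140 days after Aug 17, 2050.
Aug has 31 days — 14 days to the end of Aug leaves 126.
Sep has 30 days (96 left).
Oct has 31 days (65 left).
Nov has 30 days (35 left).
Dec has 31 days (4 left).
4 days into Jan → Jan 4, 2051.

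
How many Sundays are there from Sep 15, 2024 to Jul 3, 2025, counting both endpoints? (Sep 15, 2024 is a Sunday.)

42

Sep 15, 2024 is a Sunday; the first Sunday on or after it is Sep 15, 2024.
From Sep 15, 2024 to Jul 3, 2025: 15 + 31 + 30 + 31 + 31 + 28 + 31 + 30 + 31 + 30 + 3 = 291 days (rest of Sep, Oct, Nov, Dec, Jan, Feb, Mar, Apr, May, Jun, Jul).
291 ÷ 7 = 41 full weeks with remainder 4, so 41 more Sundays after the first → 42.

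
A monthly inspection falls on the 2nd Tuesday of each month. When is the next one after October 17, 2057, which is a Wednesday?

October 2057 starts on a Monday; its first Tuesday is the 2nd, so the 2nd Tuesday is the 9th — October 9, 2057.
That is not after October 17, 2057, so look at November 2057.
November 2057 starts on a Thursday; its first Tuesday is the 6th, so the 2nd Tuesday is the 13th — November 13, 2057.

November 13, 2057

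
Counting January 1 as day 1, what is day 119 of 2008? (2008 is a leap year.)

2008-04-28

January has 31 days (119 − 31 = 88 remain).
February has 29 days (88 − 29 = 59 remain).
March has 31 days (59 − 31 = 28 remain).
28 into April → April 28.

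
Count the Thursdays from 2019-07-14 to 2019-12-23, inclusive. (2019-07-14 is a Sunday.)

2019-07-14 is a Sunday; the first Thursday on or after it is 2019-07-18 (4 days later).
From 2019-07-18 to 2019-12-23: 13 + 31 + 30 + 31 + 30 + 23 = 158 days (rest of July, August, September, October, November, December).
158 ÷ 7 = 22 full weeks with remainder 4, so 22 more Thursdays after the first → 23.

23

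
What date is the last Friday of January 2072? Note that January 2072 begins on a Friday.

January 2072 begins on a Friday, so the first Friday is January 1.
January 2072 has 31 days. Adding weeks: 1, 8, 15, 22, 29 — the last one ≤ 31 is the 29th.

29 January 2072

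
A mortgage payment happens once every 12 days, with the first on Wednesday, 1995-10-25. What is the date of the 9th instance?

1996-01-29

The 9th occurrence is 8 intervals after the first: 8 × 12 = 96 days after 1995-10-25.
October has 31 days — 6 days to the end of October leaves 90.
November has 30 days (60 left).
December has 31 days (29 left).
29 days into January → 1996-01-29.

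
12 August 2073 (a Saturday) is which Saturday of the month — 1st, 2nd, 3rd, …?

Day 12 falls in week ⌈12/7⌉ of the month.
Days 1–7 hold the 1st Saturday, 8–14 the 2nd, 15–21 the 3rd, 22–28 the 4th, 29–31 the 5th.
12 is in the range for the 2nd.

2nd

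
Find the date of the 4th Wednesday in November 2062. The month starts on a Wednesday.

22 November 2062

November 2062 begins on a Wednesday, so the first Wednesday is November 1.
The 4th Wednesday is 3 weeks later: 1 + 21 = 22.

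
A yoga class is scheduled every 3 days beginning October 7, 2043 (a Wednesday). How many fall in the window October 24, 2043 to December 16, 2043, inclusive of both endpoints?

18

Occurrences land 3·i days after October 7, 2043 for i = 0, 1, 2, …
October 24, 2043 is 17 days after the start; 17 ÷ 3 = 5 remainder 2; since the remainder is 2, round up to i = 6. First occurrence in the window: #7 on October 25, 2043 (6×3 = 18 days in).
December 16, 2043 is 70 days after the start; 70 ÷ 3 = 23 remainder 1. Last occurrence in the window: #24 on December 15, 2043.
Occurrences #7 through #24: 18 in total.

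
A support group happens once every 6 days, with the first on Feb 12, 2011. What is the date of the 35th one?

The 35th occurrence is 34 intervals after the first: 34 × 6 = 204 days after Feb 12, 2011.
Feb has 28 days — 16 days to the end of Feb leaves 188.
Mar has 31 days (157 left).
Apr has 30 days (127 left).
May has 31 days (96 left).
Jun has 30 days (66 left).
Jul has 31 days (35 left).
Aug has 31 days (4 left).
4 days into Sep → Sep 4, 2011.

Sep 4, 2011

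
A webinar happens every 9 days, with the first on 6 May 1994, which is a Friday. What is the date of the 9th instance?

17 July 1994

The 9th occurrence is 8 intervals after the first: 8 × 9 = 72 days after 6 May 1994.
May has 31 days — 25 days to the end of May leaves 47.
June has 30 days (17 left).
17 days into July → 17 July 1994.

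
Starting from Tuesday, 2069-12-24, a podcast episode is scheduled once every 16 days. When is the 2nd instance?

2070-01-09

The 2nd occurrence is 1 interval after the first: 1 × 16 = 16 days after 2069-12-24.
December has 31 days — 7 days to the end of December leaves 9.
9 days into January → 2070-01-09.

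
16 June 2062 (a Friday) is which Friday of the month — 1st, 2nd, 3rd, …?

3rd

Day 16 falls in week ⌈16/7⌉ of the month.
Days 1–7 hold the 1st Friday, 8–14 the 2nd, 15–21 the 3rd, 22–28 the 4th, 29–31 the 5th.
16 is in the range for the 3rd.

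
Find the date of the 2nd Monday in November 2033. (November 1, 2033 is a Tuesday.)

November 2033 begins on a Tuesday, so the first Monday is November 7 (6 days later).
The 2nd Monday is 1 weeks later: 7 + 7 = 14.

November 14, 2033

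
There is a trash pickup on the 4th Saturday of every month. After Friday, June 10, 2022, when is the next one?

June 25, 2022

June 2022 starts on a Wednesday; its first Saturday is the 4th, so the 4th Saturday is the 25th — June 25, 2022.
June 25, 2022 is after June 10, 2022, so that is the next one.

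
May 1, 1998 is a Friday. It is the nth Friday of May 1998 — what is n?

Day 1 falls in week ⌈1/7⌉ of the month.
Days 1–7 hold the 1st Friday, 8–14 the 2nd, 15–21 the 3rd, 22–28 the 4th, 29–31 the 5th.
1 is in the range for the 1st.

1st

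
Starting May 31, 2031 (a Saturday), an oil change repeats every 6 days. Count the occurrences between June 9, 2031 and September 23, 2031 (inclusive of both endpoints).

18

Occurrences land 6·i days after May 31, 2031 for i = 0, 1, 2, …
June 9, 2031 is 9 days after the start; 9 ÷ 6 = 1 remainder 3; since the remainder is 3, round up to i = 2. First occurrence in the window: #3 on June 12, 2031 (2×6 = 12 days in).
September 23, 2031 is 115 days after the start; 115 ÷ 6 = 19 remainder 1. Last occurrence in the window: #20 on September 22, 2031.
Occurrences #3 through #20: 18 in total.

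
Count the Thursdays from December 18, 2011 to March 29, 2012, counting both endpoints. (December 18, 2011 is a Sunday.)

15

December 18, 2011 is a Sunday; the first Thursday on or after it is December 22, 2011 (4 days later).
From December 22, 2011 to March 29, 2012: 9 + 31 + 29 + 29 = 98 days (rest of December, January, February, March).
98 ÷ 7 = 14 full weeks with remainder 0, so 14 more Thursdays after the first → 15.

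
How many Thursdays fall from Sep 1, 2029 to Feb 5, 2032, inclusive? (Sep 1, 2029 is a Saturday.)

127

Sep 1, 2029 is a Saturday; the first Thursday on or after it is Sep 6, 2029 (5 days later).
From Sep 6, 2029 to Feb 5, 2032: 116 + 365 + 365 + 36 = 882 days (rest of 2029, 2030, 2031, to Feb 5, 2032 in 2032).
882 ÷ 7 = 126 full weeks with remainder 0, so 126 more Thursdays after the first → 127.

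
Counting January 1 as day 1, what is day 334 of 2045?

30 November 2045

January has 31 days (334 − 31 = 303 remain).
February has 28 days (303 − 28 = 275 remain).
March has 31 days (275 − 31 = 244 remain).
April has 30 days (244 − 30 = 214 remain).
May has 31 days (214 − 31 = 183 remain).
June has 30 days (183 − 30 = 153 remain).
July has 31 days (153 − 31 = 122 remain).
August has 31 days (122 − 31 = 91 remain).
September has 30 days (91 − 30 = 61 remain).
October has 31 days (61 − 31 = 30 remain).
30 into November → November 30.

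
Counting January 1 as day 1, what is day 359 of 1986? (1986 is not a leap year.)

1986-12-25

January has 31 days (359 − 31 = 328 remain).
February has 28 days (328 − 28 = 300 remain).
March has 31 days (300 − 31 = 269 remain).
April has 30 days (269 − 30 = 239 remain).
May has 31 days (239 − 31 = 208 remain).
June has 30 days (208 − 30 = 178 remain).
July has 31 days (178 − 31 = 147 remain).
August has 31 days (147 − 31 = 116 remain).
September has 30 days (116 − 30 = 86 remain).
October has 31 days (86 − 31 = 55 remain).
November has 30 days (55 − 30 = 25 remain).
25 into December → December 25.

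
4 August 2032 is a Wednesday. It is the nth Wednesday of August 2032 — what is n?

1st

Day 4 falls in week ⌈4/7⌉ of the month.
Days 1–7 hold the 1st Wednesday, 8–14 the 2nd, 15–21 the 3rd, 22–28 the 4th, 29–31 the 5th.
4 is in the range for the 1st.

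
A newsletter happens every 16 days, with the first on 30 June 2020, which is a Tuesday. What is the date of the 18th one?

The 18th occurrence is 17 intervals after the first: 17 × 16 = 272 days after 30 June 2020.
June has 30 days — 0 days to the end of June leaves 272.
July has 31 days (241 left).
August has 31 days (210 left).
September has 30 days (180 left).
October has 31 days (149 left).
November has 30 days (119 left).
December has 31 days (88 left).
January has 31 days (57 left).
February has 28 days (29 left).
29 days into March → 29 March 2021.

29 March 2021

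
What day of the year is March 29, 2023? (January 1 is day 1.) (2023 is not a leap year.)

Days in months before March: 31 + 28 = 59.
Plus 29 days into March → day 88.

88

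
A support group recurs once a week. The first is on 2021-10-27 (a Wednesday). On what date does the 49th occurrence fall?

2022-09-28

The 49th occurrence is 48 intervals after the first: 48 × 7 = 336 days after 2021-10-27.
October has 31 days — 4 days to the end of October leaves 332.
November has 30 days (302 left).
December has 31 days (271 left).
January has 31 days (240 left).
February has 28 days (212 left).
March has 31 days (181 left).
April has 30 days (151 left).
May has 31 days (120 left).
June has 30 days (90 left).
July has 31 days (59 left).
August has 31 days (28 left).
28 days into September → 2022-09-28.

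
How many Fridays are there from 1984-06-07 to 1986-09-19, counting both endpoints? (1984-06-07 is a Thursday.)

1984-06-07 is a Thursday; the first Friday on or after it is 1984-06-08 (1 day later).
From 1984-06-08 to 1986-09-19: 206 + 365 + 262 = 833 days (rest of 1984, 1985, to 1986-09-19 in 1986).
833 ÷ 7 = 119 full weeks with remainder 0, so 119 more Fridays after the first → 120.

120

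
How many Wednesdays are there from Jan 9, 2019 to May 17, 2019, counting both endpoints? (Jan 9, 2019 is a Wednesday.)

Jan 9, 2019 is a Wednesday; the first Wednesday on or after it is Jan 9, 2019.
From Jan 9, 2019 to May 17, 2019: 22 + 28 + 31 + 30 + 17 = 128 days (rest of Jan, Feb, Mar, Apr, May).
128 ÷ 7 = 18 full weeks with remainder 2, so 18 more Wednesdays after the first → 19.

19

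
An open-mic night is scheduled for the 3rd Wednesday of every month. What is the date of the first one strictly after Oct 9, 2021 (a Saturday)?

Oct 2021 starts on a Friday; its first Wednesday is the 6th, so the 3rd Wednesday is the 20th — Oct 20, 2021.
Oct 20, 2021 is after Oct 9, 2021, so that is the next one.

Oct 20, 2021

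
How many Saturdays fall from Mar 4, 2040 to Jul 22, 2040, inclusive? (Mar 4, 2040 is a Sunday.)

20

Mar 4, 2040 is a Sunday; the first Saturday on or after it is Mar 10, 2040 (6 days later).
From Mar 10, 2040 to Jul 22, 2040: 21 + 30 + 31 + 30 + 22 = 134 days (rest of Mar, Apr, May, Jun, Jul).
134 ÷ 7 = 19 full weeks with remainder 1, so 19 more Saturdays after the first → 20.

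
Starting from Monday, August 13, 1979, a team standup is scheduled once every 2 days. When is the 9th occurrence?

August 29, 1979

The 9th occurrence is 8 intervals after the first: 8 × 2 = 16 days after August 13, 1979.
16 days later is August 29, 1979.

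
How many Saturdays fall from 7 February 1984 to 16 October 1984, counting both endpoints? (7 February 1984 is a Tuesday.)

36

7 February 1984 is a Tuesday; the first Saturday on or after it is 11 February 1984 (4 days later).
From 11 February 1984 to 16 October 1984: 18 + 31 + 30 + 31 + 30 + 31 + 31 + 30 + 16 = 248 days (rest of February, March, April, May, June, July, August, September, October).
248 ÷ 7 = 35 full weeks with remainder 3, so 35 more Saturdays after the first → 36.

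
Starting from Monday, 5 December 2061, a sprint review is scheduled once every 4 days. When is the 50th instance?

The 50th occurrence is 49 intervals after the first: 49 × 4 = 196 days after 5 December 2061.
December has 31 days — 26 days to the end of December leaves 170.
January has 31 days (139 left).
February has 28 days (111 left).
March has 31 days (80 left).
April has 30 days (50 left).
May has 31 days (19 left).
19 days into June → 19 June 2062.

19 June 2062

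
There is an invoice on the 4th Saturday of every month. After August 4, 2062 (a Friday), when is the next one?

August 26, 2062

August 2062 starts on a Tuesday; its first Saturday is the 5th, so the 4th Saturday is the 26th — August 26, 2062.
August 26, 2062 is after August 4, 2062, so that is the next one.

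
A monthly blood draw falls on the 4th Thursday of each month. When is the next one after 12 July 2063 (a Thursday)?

July 2063 starts on a Sunday; its first Thursday is the 5th, so the 4th Thursday is the 26th — 26 July 2063.
26 July 2063 is after 12 July 2063, so that is the next one.

26 July 2063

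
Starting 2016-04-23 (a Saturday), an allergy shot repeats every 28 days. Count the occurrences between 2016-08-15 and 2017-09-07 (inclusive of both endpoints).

Occurrences land 28·i days after 2016-04-23 for i = 0, 1, 2, …
2016-08-15 is 114 days after the start; 114 ÷ 28 = 4 remainder 2; since the remainder is 2, round up to i = 5. First occurrence in the window: #6 on 2016-09-10 (5×28 = 140 days in).
2017-09-07 is 502 days after the start; 502 ÷ 28 = 17 remainder 26. Last occurrence in the window: #18 on 2017-08-12.
Occurrences #6 through #18: 13 in total.

13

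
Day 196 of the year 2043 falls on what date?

January has 31 days (196 − 31 = 165 remain).
February has 28 days (165 − 28 = 137 remain).
March has 31 days (137 − 31 = 106 remain).
April has 30 days (106 − 30 = 76 remain).
May has 31 days (76 − 31 = 45 remain).
June has 30 days (45 − 30 = 15 remain).
15 into July → July 15.

15 July 2043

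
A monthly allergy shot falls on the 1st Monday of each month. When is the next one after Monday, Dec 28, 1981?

Dec 1981 starts on a Tuesday, so its 1st Monday is Dec 7, 1981 (6 days in).
That is not after Dec 28, 1981, so look at Jan 1982.
Jan 1982 starts on a Friday, so its 1st Monday is Jan 4, 1982 (3 days in).

Jan 4, 1982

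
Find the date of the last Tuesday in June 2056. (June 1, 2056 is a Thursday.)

June 2056 begins on a Thursday, so the first Tuesday is June 6 (5 days later).
June 2056 has 30 days. Adding weeks: 6, 13, 20, 27 — the last one ≤ 30 is the 27th.

27 June 2056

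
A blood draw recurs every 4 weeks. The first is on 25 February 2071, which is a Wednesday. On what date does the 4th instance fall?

The 4th occurrence is 3 intervals after the first: 3 × 28 = 84 days after 25 February 2071.
February has 28 days — 3 days to the end of February leaves 81.
March has 31 days (50 left).
April has 30 days (20 left).
20 days into May → 20 May 2071.

20 May 2071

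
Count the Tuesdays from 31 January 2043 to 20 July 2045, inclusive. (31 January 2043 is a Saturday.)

31 January 2043 is a Saturday; the first Tuesday on or after it is 3 February 2043 (3 days later).
From 3 February 2043 to 20 July 2045: 331 + 366 + 201 = 898 days (rest of 2043, 2044, to 20 July 2045 in 2045).
898 ÷ 7 = 128 full weeks with remainder 2, so 128 more Tuesdays after the first → 129.

129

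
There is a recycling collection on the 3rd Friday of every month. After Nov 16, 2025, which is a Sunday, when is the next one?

Nov 21, 2025

Nov 2025 starts on a Saturday; its first Friday is the 7th, so the 3rd Friday is the 21st — Nov 21, 2025.
Nov 21, 2025 is after Nov 16, 2025, so that is the next one.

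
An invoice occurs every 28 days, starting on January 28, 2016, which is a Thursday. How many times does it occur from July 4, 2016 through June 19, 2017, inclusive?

Occurrences land 28·i days after January 28, 2016 for i = 0, 1, 2, …
July 4, 2016 is 158 days after the start; 158 ÷ 28 = 5 remainder 18; since the remainder is 18, round up to i = 6. First occurrence in the window: #7 on July 14, 2016 (6×28 = 168 days in).
June 19, 2017 is 508 days after the start; 508 ÷ 28 = 18 remainder 4. Last occurrence in the window: #19 on June 15, 2017.
Occurrences #7 through #19: 13 in total.

13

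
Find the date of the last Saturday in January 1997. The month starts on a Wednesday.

January 1997 begins on a Wednesday, so the first Saturday is January 4 (3 days later).
January 1997 has 31 days. Adding weeks: 4, 11, 18, 25 — the last one ≤ 31 is the 25th.

January 25, 1997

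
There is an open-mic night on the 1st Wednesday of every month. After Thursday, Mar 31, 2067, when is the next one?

Apr 6, 2067

Mar 2067 starts on a Tuesday, so its 1st Wednesday is Mar 2, 2067 (1 day in).
That is not after Mar 31, 2067, so look at Apr 2067.
Apr 2067 starts on a Friday, so its 1st Wednesday is Apr 6, 2067 (5 days in).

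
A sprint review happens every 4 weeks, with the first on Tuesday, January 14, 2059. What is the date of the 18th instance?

May 4, 2060

The 18th occurrence is 17 intervals after the first: 17 × 28 = 476 days after January 14, 2059.
January has 31 days — 17 days to the end of January leaves 459.
From end of January to end of 2059 is 334 days (125 left).
January has 31 days (94 left).
February has 29 days (65 left).
March has 31 days (34 left).
April has 30 days (4 left).
4 days into May → May 4, 2060.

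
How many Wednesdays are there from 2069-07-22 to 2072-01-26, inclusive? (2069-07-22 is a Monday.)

2069-07-22 is a Monday; the first Wednesday on or after it is 2069-07-24 (2 days later).
From 2069-07-24 to 2072-01-26: 160 + 365 + 365 + 26 = 916 days (rest of 2069, 2070, 2071, to 2072-01-26 in 2072).
916 ÷ 7 = 130 full weeks with remainder 6, so 130 more Wednesdays after the first → 131.

131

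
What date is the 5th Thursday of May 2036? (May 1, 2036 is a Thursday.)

May 2036 begins on a Thursday, so the first Thursday is May 1.
The 5th Thursday is 4 weeks later: 1 + 28 = 29.

May 29, 2036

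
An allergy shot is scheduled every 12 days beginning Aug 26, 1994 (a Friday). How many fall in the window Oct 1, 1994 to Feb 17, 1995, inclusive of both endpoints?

12

Occurrences land 12·i days after Aug 26, 1994 for i = 0, 1, 2, …
Oct 1, 1994 is 36 days after the start; 36 ÷ 12 = 3 remainder 0. First occurrence in the window: #4 on Oct 1, 1994 (3×12 = 36 days in).
Feb 17, 1995 is 175 days after the start; 175 ÷ 12 = 14 remainder 7. Last occurrence in the window: #15 on Feb 10, 1995.
Occurrences #4 through #15: 12 in total.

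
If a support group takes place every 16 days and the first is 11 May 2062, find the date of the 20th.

11 March 2063

The 20th occurrence is 19 intervals after the first: 19 × 16 = 304 days after 11 May 2062.
May has 31 days — 20 days to the end of May leaves 284.
June has 30 days (254 left).
July has 31 days (223 left).
August has 31 days (192 left).
September has 30 days (162 left).
October has 31 days (131 left).
November has 30 days (101 left).
December has 31 days (70 left).
January has 31 days (39 left).
February has 28 days (11 left).
11 days into March → 11 March 2063.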